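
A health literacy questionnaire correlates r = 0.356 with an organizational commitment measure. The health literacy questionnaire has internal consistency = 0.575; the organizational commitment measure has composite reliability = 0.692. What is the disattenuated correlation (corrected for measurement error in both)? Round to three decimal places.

0.564

r_true = r_obs / √(r_xx · r_yy) = 0.356 / √(0.575 × 0.692) = 0.356 / √0.397900 = 0.356 / 0.6308 ≈ 0.564.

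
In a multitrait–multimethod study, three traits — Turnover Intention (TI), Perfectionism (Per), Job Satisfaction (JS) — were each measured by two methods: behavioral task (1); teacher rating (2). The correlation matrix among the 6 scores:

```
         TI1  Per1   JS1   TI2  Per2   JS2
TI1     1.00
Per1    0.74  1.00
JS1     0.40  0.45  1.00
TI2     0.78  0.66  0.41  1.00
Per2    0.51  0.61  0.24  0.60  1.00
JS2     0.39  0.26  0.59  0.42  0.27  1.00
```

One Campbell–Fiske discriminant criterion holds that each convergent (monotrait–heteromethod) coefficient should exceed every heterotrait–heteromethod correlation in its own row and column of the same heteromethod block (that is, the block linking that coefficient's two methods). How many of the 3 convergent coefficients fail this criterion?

1

Checking each validity diagonal entry against its comparison values:
TI (methods 1·2): 0.78 vs {0.51, 0.66, 0.39, 0.41} → pass.
Per (methods 1·2): 0.61 vs {0.66, 0.51, 0.26, 0.24} → fail.
JS (methods 1·2): 0.59 vs {0.41, 0.39, 0.24, 0.26} → pass.
1 of 3 fail.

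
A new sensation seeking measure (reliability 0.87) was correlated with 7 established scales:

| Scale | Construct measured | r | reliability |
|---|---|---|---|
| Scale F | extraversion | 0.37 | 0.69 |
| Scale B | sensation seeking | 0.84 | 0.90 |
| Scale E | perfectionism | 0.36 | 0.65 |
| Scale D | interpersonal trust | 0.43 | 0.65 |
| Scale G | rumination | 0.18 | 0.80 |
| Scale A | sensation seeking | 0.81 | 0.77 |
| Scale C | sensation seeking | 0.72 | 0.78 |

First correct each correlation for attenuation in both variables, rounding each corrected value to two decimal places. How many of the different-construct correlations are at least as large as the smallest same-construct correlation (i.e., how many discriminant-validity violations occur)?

0

Disattenuated r (r / √(r_scale · r_new)):
  Scale F (disc): 0.37 / √(0.69·0.87) = 0.48
  Scale B (conv): 0.84 / √(0.90·0.87) = 0.95
  Scale E (disc): 0.36 / √(0.65·0.87) = 0.48
  Scale D (disc): 0.43 / √(0.65·0.87) = 0.57
  Scale G (disc): 0.18 / √(0.80·0.87) = 0.22
  Scale A (conv): 0.81 / √(0.77·0.87) = 0.99
  Scale C (conv): 0.72 / √(0.78·0.87) = 0.87
Smallest convergent = 0.87. Discriminant values: 0.48, 0.48, 0.57, 0.22; count ≥ 0.87 → 0.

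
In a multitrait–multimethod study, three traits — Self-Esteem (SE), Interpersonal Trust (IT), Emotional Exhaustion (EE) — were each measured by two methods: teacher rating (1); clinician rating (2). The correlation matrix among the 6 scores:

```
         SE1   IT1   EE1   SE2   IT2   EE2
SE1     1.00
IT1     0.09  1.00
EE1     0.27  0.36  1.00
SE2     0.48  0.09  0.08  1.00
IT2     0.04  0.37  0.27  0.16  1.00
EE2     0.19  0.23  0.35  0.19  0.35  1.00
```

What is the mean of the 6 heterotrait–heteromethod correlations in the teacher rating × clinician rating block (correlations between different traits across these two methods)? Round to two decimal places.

0.15

HTHM values (method 1 × method 2): 0.04, 0.19, 0.09, 0.23, 0.08, 0.27; mean = 0.90/6 = 0.15.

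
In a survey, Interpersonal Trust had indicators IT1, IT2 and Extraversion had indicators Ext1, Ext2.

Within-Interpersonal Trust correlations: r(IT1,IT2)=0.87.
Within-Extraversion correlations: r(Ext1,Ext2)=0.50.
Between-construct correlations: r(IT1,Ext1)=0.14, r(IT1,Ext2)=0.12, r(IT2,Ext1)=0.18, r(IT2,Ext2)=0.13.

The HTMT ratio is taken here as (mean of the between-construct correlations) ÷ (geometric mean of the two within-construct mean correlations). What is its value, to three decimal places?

Mean heterotrait r = 0.57/4 = 0.1425.
Mean within-IT = 0.87/1 = 0.8700; mean within-Ext = 0.50/1 = 0.5000.
Geometric mean = √(0.8700 × 0.5000) = 0.6595.
HTMT = 0.1425 / 0.6595 = 0.216.

0.216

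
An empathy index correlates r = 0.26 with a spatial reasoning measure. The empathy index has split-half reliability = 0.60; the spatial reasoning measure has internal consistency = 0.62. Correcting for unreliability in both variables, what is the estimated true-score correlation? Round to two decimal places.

0.43

r_true = r_obs / √(r_xx · r_yy) = 0.26 / √(0.60 × 0.62) = 0.26 / √0.3720 = 0.26 / 0.6099 ≈ 0.43.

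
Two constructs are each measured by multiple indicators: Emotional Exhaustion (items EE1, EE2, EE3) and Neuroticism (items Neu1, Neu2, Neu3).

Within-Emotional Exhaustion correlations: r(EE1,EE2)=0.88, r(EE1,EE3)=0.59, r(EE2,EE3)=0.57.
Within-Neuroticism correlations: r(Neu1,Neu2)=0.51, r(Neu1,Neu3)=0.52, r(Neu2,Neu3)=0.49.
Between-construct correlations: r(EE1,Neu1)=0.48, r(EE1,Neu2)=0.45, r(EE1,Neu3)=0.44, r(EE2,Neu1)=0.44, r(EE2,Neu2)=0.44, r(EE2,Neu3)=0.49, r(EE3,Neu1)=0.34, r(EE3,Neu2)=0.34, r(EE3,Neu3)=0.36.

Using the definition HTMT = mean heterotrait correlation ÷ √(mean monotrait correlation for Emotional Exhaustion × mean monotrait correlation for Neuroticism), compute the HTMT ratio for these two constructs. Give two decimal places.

0.72

Between-construct mean = 3.78/9 = 0.4200.
Mean within-EE = 2.04/3 = 0.6800; mean within-Neu = 1.52/3 = 0.5067.
Geometric mean = √(0.6800 × 0.5067) = 0.5870.
HTMT = 0.4200 / 0.5870 = 0.72.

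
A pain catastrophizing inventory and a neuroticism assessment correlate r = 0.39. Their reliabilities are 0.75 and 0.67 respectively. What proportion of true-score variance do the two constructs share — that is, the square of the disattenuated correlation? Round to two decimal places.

Disattenuated r = 0.39 / √(0.75 × 0.67) = 0.39 / 0.7089 = 0.5501.
Shared true-score variance = 0.5501² = 0.3026 ≈ 0.30.

0.30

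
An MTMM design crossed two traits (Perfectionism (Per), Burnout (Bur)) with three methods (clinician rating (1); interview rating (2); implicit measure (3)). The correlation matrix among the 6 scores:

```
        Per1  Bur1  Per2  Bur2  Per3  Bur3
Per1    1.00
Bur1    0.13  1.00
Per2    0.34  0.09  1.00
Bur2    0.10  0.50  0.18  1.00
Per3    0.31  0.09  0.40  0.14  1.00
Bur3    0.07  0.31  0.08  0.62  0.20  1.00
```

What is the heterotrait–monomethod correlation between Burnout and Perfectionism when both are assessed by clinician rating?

0.13

Different traits, same method: r(Bur1, Per1) = 0.13.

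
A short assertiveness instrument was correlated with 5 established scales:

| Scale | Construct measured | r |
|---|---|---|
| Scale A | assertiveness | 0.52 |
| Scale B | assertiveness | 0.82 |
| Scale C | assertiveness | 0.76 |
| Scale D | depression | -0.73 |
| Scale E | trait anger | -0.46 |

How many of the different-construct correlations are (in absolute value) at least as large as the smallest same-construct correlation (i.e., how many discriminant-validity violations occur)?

Convergent (same construct = assertiveness): Scale A, Scale B, Scale C.
Smallest convergent = 0.52. Discriminant |r|: 0.73, 0.46; count ≥ 0.52 → 1.

1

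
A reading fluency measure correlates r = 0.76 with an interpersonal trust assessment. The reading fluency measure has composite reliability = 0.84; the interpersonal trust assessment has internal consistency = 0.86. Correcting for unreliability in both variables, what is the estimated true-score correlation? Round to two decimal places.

0.89

r_true = r_obs / √(r_xx · r_yy) = 0.76 / √(0.84 × 0.86) = 0.76 / √0.7224 = 0.76 / 0.8499 ≈ 0.89.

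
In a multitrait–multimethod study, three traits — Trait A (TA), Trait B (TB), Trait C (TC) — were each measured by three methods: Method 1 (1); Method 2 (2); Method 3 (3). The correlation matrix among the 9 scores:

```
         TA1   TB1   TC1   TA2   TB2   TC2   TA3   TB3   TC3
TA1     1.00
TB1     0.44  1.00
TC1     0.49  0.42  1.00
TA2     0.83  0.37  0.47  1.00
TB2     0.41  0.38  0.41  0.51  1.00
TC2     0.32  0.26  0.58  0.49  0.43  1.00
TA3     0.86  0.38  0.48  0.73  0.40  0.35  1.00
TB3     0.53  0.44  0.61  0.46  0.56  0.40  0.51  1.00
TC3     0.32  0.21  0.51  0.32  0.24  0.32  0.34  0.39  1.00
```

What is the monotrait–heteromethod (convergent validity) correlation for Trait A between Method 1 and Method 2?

0.83

Same trait (TA), different methods: r(TA1, TA2) = 0.83.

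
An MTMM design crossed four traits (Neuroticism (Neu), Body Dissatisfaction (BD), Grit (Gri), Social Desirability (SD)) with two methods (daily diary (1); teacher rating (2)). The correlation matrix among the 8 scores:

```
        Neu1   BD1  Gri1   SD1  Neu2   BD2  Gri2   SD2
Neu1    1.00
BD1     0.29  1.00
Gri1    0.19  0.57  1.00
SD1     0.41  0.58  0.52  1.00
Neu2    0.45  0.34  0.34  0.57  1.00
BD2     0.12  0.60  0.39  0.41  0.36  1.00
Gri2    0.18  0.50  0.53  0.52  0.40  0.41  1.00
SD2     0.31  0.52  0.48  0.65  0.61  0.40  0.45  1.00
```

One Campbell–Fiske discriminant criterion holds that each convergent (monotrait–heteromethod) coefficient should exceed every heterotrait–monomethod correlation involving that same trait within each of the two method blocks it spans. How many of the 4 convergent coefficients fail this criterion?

Each convergent coefficient versus the relevant comparison correlations:
Neu (methods 1·2): 0.45 vs {0.29, 0.36, 0.19, 0.40, 0.41, 0.61} → fail.
BD (methods 1·2): 0.60 vs {0.29, 0.36, 0.57, 0.41, 0.58, 0.40} → pass.
Gri (methods 1·2): 0.53 vs {0.19, 0.40, 0.57, 0.41, 0.52, 0.45} → fail.
SD (methods 1·2): 0.65 vs {0.41, 0.61, 0.58, 0.40, 0.52, 0.45} → pass.
2 of 4 fail.

2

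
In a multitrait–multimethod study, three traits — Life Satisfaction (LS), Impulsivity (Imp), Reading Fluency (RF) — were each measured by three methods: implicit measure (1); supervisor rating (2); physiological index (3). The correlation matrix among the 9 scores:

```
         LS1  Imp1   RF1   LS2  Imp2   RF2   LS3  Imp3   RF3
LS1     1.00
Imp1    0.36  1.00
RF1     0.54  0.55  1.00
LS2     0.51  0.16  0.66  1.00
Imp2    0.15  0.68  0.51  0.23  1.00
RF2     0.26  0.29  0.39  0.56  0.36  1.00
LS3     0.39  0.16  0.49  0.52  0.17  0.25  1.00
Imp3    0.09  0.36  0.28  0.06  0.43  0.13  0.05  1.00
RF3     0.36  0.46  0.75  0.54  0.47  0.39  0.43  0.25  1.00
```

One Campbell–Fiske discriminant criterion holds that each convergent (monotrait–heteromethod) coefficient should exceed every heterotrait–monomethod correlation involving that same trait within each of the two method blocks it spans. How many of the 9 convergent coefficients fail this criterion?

6

Checking each validity diagonal entry against its comparison values:
LS (methods 1·2): 0.51 vs {0.36, 0.23, 0.54, 0.56} → fail.
LS (methods 1·3): 0.39 vs {0.36, 0.05, 0.54, 0.43} → fail.
LS (methods 2·3): 0.52 vs {0.23, 0.05, 0.56, 0.43} → fail.
Imp (methods 1·2): 0.68 vs {0.36, 0.23, 0.55, 0.36} → pass.
Imp (methods 1·3): 0.36 vs {0.36, 0.05, 0.55, 0.25} → fail.
Imp (methods 2·3): 0.43 vs {0.23, 0.05, 0.36, 0.25} → pass.
RF (methods 1·2): 0.39 vs {0.54, 0.56, 0.55, 0.36} → fail.
RF (methods 1·3): 0.75 vs {0.54, 0.43, 0.55, 0.25} → pass.
RF (methods 2·3): 0.39 vs {0.56, 0.43, 0.36, 0.25} → fail.
6 of 9 fail.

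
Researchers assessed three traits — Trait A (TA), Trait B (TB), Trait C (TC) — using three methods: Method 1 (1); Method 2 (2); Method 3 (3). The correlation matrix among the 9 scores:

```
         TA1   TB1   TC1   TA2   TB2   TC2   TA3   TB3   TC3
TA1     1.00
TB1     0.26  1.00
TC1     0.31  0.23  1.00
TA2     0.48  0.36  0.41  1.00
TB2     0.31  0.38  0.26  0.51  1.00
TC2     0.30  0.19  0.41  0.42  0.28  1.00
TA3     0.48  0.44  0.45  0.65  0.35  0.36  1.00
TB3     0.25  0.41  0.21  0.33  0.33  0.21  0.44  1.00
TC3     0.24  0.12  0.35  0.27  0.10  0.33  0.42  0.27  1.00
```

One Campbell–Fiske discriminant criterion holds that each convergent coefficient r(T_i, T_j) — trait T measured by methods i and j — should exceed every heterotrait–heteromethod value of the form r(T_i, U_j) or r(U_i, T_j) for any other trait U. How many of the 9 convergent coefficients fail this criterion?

5

Checking each validity diagonal entry against its comparison values:
TA (methods 1·2): 0.48 vs {0.31, 0.36, 0.30, 0.41} → pass.
TA (methods 1·3): 0.48 vs {0.25, 0.44, 0.24, 0.45} → pass.
TA (methods 2·3): 0.65 vs {0.33, 0.35, 0.27, 0.36} → pass.
TB (methods 1·2): 0.38 vs {0.36, 0.31, 0.19, 0.26} → pass.
TB (methods 1·3): 0.41 vs {0.44, 0.25, 0.12, 0.21} → fail.
TB (methods 2·3): 0.33 vs {0.35, 0.33, 0.10, 0.21} → fail.
TC (methods 1·2): 0.41 vs {0.41, 0.30, 0.26, 0.19} → fail.
TC (methods 1·3): 0.35 vs {0.45, 0.24, 0.21, 0.12} → fail.
TC (methods 2·3): 0.33 vs {0.36, 0.27, 0.21, 0.10} → fail.
5 of 9 fail.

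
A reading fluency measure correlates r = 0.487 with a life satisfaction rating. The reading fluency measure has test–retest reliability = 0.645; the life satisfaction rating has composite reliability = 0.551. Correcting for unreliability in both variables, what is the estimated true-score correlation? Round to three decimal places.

0.817

r_true = r_obs / √(r_xx · r_yy) = 0.487 / √(0.645 × 0.551) = 0.487 / √0.355395 = 0.487 / 0.5962 ≈ 0.817.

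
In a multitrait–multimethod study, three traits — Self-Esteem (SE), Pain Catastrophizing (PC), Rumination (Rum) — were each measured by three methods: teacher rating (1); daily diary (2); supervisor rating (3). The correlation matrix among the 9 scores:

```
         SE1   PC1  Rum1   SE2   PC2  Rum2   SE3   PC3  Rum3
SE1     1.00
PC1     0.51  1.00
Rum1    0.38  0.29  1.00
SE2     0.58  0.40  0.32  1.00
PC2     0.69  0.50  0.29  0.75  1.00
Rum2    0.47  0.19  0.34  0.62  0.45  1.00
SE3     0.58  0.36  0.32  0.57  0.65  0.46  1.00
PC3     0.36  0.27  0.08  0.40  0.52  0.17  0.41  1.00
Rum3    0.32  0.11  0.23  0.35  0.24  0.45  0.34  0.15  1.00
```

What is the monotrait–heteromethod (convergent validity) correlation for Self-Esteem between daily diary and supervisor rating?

0.57

Same trait (SE), different methods: r(SE2, SE3) = 0.57.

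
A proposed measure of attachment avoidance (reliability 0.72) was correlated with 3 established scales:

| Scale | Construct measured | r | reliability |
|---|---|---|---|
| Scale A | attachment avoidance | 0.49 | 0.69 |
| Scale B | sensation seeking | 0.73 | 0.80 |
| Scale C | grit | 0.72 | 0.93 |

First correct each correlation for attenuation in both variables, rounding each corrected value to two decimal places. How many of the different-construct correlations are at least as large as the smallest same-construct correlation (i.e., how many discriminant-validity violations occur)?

Disattenuated r (r / √(r_scale · r_new)):
  Scale A (conv): 0.49 / √(0.69·0.72) = 0.70
  Scale B (disc): 0.73 / √(0.80·0.72) = 0.96
  Scale C (disc): 0.72 / √(0.93·0.72) = 0.88
Smallest convergent = 0.70. Discriminant values: 0.96, 0.88; count ≥ 0.70 → 2.

2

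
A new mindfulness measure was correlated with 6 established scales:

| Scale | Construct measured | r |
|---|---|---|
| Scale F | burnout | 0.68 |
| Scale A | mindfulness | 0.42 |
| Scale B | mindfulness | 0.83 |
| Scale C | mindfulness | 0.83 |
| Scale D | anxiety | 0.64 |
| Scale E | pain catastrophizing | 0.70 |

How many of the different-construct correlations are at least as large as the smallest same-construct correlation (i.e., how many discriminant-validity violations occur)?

3

Convergent (same construct = mindfulness): Scale A, Scale B, Scale C.
Smallest convergent = 0.42. Discriminant values: 0.68, 0.64, 0.70; count ≥ 0.42 → 3.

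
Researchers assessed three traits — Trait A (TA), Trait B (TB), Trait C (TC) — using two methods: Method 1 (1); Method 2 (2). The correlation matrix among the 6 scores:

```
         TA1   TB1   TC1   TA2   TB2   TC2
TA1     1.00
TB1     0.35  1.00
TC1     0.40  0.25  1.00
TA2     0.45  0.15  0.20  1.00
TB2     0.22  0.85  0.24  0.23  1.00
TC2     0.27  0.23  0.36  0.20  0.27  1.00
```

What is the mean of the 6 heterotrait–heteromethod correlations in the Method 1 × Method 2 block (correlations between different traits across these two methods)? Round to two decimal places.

0.22

HTHM values (method 1 × method 2): 0.22, 0.27, 0.15, 0.23, 0.20, 0.24; mean = 1.31/6 = 0.22.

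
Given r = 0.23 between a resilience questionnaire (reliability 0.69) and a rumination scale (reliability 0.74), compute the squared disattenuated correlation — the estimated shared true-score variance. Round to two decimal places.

0.10

Disattenuated r = 0.23 / √(0.69 × 0.74) = 0.23 / 0.7146 = 0.3219.
Shared true-score variance = 0.3219² = 0.1036 ≈ 0.10.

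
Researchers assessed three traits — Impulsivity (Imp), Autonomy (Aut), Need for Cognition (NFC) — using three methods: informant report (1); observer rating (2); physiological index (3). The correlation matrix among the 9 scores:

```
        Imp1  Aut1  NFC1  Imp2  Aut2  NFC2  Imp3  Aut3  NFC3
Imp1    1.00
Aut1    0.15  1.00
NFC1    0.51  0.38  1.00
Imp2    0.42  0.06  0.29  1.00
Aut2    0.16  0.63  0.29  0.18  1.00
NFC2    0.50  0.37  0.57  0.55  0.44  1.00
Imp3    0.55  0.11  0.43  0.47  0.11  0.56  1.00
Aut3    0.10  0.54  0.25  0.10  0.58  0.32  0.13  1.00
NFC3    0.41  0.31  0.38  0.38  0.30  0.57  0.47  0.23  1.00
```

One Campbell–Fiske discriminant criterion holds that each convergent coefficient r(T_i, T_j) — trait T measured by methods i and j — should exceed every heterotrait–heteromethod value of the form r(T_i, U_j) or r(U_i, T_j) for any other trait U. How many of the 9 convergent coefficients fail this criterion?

3

Convergent coefficients and their comparison sets:
Imp (methods 1·2): 0.42 vs {0.16, 0.06, 0.50, 0.29} → fail.
Imp (methods 1·3): 0.55 vs {0.10, 0.11, 0.41, 0.43} → pass.
Imp (methods 2·3): 0.47 vs {0.10, 0.11, 0.38, 0.56} → fail.
Aut (methods 1·2): 0.63 vs {0.06, 0.16, 0.37, 0.29} → pass.
Aut (methods 1·3): 0.54 vs {0.11, 0.10, 0.31, 0.25} → pass.
Aut (methods 2·3): 0.58 vs {0.11, 0.10, 0.30, 0.32} → pass.
NFC (methods 1·2): 0.57 vs {0.29, 0.50, 0.29, 0.37} → pass.
NFC (methods 1·3): 0.38 vs {0.43, 0.41, 0.25, 0.31} → fail.
NFC (methods 2·3): 0.57 vs {0.56, 0.38, 0.32, 0.30} → pass.
3 of 9 fail.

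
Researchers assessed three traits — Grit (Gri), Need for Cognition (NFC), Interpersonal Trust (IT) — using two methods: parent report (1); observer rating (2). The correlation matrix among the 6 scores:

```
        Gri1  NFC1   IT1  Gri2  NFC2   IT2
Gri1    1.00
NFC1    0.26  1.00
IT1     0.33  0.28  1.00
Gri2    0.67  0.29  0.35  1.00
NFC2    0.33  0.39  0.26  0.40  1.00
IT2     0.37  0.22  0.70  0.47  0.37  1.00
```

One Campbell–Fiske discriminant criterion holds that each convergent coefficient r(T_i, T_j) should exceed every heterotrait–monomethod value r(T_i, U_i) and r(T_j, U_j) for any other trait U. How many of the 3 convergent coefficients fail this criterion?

Convergent coefficients and their comparison sets:
Gri (methods 1·2): 0.67 vs {0.26, 0.40, 0.33, 0.47} → pass.
NFC (methods 1·2): 0.39 vs {0.26, 0.40, 0.28, 0.37} → fail.
IT (methods 1·2): 0.70 vs {0.33, 0.47, 0.28, 0.37} → pass.
1 of 3 fail.

1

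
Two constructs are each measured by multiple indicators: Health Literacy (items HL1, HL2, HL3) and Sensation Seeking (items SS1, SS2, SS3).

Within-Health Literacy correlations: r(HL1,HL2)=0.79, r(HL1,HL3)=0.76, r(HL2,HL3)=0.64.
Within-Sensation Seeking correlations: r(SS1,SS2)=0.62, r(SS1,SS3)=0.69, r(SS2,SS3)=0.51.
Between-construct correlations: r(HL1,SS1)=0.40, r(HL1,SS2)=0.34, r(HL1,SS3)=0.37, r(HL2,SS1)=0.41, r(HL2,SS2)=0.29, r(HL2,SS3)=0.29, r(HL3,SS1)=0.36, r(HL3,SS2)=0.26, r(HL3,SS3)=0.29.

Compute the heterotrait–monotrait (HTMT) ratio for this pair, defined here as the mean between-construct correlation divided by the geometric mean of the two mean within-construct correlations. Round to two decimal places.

Mean between = 3.01/9 = 0.3344.
Mean within-HL = 2.19/3 = 0.7300; mean within-SS = 1.82/3 = 0.6067.
Geometric mean = √(0.7300 × 0.6067) = 0.6655.
HTMT = 0.3344 / 0.6655 = 0.50.

0.50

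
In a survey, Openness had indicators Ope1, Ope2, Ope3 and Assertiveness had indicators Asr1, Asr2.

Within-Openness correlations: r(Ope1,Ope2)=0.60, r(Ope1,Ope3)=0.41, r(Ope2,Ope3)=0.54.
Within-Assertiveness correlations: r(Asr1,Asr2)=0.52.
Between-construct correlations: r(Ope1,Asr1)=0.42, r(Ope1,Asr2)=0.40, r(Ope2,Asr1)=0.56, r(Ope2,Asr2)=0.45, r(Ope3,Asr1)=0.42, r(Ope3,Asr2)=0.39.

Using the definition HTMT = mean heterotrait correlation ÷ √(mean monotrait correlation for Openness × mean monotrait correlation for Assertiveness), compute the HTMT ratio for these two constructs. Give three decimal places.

0.849

Between-construct mean = 2.64/6 = 0.4400.
Mean within-Ope = 1.55/3 = 0.5167; mean within-Asr = 0.52/1 = 0.5200.
Geometric mean = √(0.5167 × 0.5200) = 0.5183.
HTMT = 0.4400 / 0.5183 = 0.849.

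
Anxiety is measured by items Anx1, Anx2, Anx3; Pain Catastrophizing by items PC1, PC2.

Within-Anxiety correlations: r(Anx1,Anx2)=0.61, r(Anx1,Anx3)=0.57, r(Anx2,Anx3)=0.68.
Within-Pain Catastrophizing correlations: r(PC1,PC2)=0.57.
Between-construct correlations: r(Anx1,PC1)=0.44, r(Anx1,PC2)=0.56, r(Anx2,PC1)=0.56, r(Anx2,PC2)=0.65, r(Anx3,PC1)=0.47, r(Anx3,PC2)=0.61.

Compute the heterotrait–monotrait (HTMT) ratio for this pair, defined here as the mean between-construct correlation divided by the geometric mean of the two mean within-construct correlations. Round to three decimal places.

0.922

Between-construct mean = 3.29/6 = 0.5483.
Mean within-Anx = 1.86/3 = 0.6200; mean within-PC = 0.57/1 = 0.5700.
Geometric mean = √(0.6200 × 0.5700) = 0.5945.
HTMT = 0.5483 / 0.5945 = 0.922.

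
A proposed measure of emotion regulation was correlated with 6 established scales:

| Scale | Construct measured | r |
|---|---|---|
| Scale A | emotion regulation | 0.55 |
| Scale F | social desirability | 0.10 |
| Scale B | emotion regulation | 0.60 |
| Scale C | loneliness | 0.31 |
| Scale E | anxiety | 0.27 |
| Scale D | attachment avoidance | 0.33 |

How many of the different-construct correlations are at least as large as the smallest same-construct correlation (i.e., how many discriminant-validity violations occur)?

Convergent (same construct = emotion regulation): Scale A, Scale B.
Smallest convergent = 0.55. Discriminant values: 0.10, 0.31, 0.27, 0.33; count ≥ 0.55 → 0.

0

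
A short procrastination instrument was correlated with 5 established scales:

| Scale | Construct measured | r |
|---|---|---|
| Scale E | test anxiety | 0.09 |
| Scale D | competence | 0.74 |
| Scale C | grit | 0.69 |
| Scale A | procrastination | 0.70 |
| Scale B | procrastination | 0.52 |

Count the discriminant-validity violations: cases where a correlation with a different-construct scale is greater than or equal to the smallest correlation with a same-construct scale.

2

Convergent (same construct = procrastination): Scale A, Scale B.
Smallest convergent = 0.52. Discriminant values: 0.09, 0.74, 0.69; count ≥ 0.52 → 2.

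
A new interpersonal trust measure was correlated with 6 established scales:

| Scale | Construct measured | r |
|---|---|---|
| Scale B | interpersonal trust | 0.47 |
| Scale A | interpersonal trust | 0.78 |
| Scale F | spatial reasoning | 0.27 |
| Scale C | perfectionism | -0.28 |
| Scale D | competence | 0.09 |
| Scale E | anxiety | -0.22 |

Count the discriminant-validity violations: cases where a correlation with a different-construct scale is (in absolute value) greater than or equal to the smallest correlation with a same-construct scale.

0

Convergent (same construct = interpersonal trust): Scale B, Scale A.
Smallest convergent = 0.47. Discriminant |r|: 0.27, 0.28, 0.09, 0.22; count ≥ 0.47 → 0.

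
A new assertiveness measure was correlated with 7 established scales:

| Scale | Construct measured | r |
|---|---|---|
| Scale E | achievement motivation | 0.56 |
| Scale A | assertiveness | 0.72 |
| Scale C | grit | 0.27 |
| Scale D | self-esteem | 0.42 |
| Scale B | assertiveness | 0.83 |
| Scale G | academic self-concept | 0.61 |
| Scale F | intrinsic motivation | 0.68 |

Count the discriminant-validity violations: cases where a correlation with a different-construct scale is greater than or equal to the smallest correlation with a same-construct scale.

Convergent (same construct = assertiveness): Scale A, Scale B.
Smallest convergent = 0.72. Discriminant values: 0.56, 0.27, 0.42, 0.61, 0.68; count ≥ 0.72 → 0.

0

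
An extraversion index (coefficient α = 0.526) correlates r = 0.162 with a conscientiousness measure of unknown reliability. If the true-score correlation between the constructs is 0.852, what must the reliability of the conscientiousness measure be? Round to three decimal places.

r_true = r_obs / √(r_xx · r_yy) ⇒ 0.852 = 0.162 / √(0.526 · r_yy).
√(0.526 · r_yy) = 0.162 / 0.852 = 0.1901; 0.526 · r_yy = 0.0361; r_yy = 0.0361 / 0.526 ≈ 0.069.

0.069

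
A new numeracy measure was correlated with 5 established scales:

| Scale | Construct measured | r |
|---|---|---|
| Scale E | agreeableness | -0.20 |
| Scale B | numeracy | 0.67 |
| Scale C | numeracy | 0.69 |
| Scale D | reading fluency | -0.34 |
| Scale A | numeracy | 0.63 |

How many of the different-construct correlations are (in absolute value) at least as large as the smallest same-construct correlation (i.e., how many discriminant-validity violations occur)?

Convergent (same construct = numeracy): Scale B, Scale C, Scale A.
Smallest convergent = 0.63. Discriminant |r|: 0.20, 0.34; count ≥ 0.63 → 0.

0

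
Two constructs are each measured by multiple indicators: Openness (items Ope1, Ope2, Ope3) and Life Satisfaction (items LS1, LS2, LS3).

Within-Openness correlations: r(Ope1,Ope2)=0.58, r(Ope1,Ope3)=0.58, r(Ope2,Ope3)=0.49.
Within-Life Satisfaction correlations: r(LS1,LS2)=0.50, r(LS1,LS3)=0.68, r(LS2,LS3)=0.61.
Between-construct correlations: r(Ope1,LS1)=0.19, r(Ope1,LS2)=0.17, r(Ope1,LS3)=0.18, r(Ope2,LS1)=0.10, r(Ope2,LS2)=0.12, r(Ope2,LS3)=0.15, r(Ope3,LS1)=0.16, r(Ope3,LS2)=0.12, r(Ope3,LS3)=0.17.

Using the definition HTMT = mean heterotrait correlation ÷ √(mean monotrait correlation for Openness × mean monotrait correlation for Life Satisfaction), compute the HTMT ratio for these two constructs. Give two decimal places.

0.26

Mean heterotrait r = 1.36/9 = 0.1511.
Mean within-Ope = 1.65/3 = 0.5500; mean within-LS = 1.79/3 = 0.5967.
Geometric mean = √(0.5500 × 0.5967) = 0.5729.
HTMT = 0.1511 / 0.5729 = 0.26.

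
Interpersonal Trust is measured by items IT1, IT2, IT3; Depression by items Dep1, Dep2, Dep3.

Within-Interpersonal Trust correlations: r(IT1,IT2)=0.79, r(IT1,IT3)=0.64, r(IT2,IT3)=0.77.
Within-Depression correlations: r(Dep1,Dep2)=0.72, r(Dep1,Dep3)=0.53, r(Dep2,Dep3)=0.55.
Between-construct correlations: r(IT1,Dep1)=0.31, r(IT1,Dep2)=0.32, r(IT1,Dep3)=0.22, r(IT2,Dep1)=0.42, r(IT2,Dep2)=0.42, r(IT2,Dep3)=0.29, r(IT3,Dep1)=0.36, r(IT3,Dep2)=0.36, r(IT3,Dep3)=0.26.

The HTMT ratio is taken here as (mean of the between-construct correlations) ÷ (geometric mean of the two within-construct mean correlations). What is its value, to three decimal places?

0.496

Between-construct mean = 2.96/9 = 0.3289.
Mean within-IT = 2.20/3 = 0.7333; mean within-Dep = 1.80/3 = 0.6000.
Geometric mean = √(0.7333 × 0.6000) = 0.6633.
HTMT = 0.3289 / 0.6633 = 0.496.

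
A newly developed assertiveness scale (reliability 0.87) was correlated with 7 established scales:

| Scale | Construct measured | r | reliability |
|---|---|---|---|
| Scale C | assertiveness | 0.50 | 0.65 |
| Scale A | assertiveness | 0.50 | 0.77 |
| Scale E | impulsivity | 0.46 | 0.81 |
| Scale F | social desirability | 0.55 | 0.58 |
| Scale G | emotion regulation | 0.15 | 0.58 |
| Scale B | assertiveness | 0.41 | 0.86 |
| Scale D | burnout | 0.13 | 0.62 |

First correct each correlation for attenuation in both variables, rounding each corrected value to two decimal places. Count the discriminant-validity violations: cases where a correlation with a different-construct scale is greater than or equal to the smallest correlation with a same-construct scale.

2

Disattenuated r (r / √(r_scale · r_new)):
  Scale C (conv): 0.50 / √(0.65·0.87) = 0.66
  Scale A (conv): 0.50 / √(0.77·0.87) = 0.61
  Scale E (disc): 0.46 / √(0.81·0.87) = 0.55
  Scale F (disc): 0.55 / √(0.58·0.87) = 0.77
  Scale G (disc): 0.15 / √(0.58·0.87) = 0.21
  Scale B (conv): 0.41 / √(0.86·0.87) = 0.47
  Scale D (disc): 0.13 / √(0.62·0.87) = 0.18
Smallest convergent = 0.47. Discriminant values: 0.55, 0.77, 0.21, 0.18; count ≥ 0.47 → 2.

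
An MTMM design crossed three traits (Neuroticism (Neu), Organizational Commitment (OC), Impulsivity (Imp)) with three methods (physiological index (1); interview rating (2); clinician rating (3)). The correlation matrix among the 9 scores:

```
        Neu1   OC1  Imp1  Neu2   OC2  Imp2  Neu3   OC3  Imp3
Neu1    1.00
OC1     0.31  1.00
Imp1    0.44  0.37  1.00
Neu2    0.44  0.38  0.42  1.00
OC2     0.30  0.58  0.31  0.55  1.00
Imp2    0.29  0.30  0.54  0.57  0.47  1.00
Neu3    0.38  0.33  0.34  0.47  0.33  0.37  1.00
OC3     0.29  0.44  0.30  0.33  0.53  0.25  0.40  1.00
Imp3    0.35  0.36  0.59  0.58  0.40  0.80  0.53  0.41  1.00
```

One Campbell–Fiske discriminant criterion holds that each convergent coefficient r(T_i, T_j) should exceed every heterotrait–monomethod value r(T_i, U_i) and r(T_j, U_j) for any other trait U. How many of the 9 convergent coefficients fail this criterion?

5

Each convergent coefficient versus the relevant comparison correlations:
Neu (methods 1·2): 0.44 vs {0.31, 0.55, 0.44, 0.57} → fail.
Neu (methods 1·3): 0.38 vs {0.31, 0.40, 0.44, 0.53} → fail.
Neu (methods 2·3): 0.47 vs {0.55, 0.40, 0.57, 0.53} → fail.
OC (methods 1·2): 0.58 vs {0.31, 0.55, 0.37, 0.47} → pass.
OC (methods 1·3): 0.44 vs {0.31, 0.40, 0.37, 0.41} → pass.
OC (methods 2·3): 0.53 vs {0.55, 0.40, 0.47, 0.41} → fail.
Imp (methods 1·2): 0.54 vs {0.44, 0.57, 0.37, 0.47} → fail.
Imp (methods 1·3): 0.59 vs {0.44, 0.53, 0.37, 0.41} → pass.
Imp (methods 2·3): 0.80 vs {0.57, 0.53, 0.47, 0.41} → pass.
5 of 9 fail.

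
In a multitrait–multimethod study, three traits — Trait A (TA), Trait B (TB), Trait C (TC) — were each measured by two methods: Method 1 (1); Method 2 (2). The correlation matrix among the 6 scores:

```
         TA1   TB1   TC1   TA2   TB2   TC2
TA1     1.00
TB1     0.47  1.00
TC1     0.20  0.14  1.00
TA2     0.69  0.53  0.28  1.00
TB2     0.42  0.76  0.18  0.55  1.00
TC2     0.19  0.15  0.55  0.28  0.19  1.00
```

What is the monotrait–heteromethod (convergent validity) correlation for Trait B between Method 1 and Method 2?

Same trait (TB), different methods: r(TB1, TB2) = 0.76.

0.76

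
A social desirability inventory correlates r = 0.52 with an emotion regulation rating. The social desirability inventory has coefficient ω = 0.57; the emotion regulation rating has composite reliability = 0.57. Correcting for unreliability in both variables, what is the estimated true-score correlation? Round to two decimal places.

r_true = r_obs / √(r_xx · r_yy) = 0.52 / √(0.57 × 0.57) = 0.52 / √0.3249 = 0.52 / 0.5700 ≈ 0.91.

0.91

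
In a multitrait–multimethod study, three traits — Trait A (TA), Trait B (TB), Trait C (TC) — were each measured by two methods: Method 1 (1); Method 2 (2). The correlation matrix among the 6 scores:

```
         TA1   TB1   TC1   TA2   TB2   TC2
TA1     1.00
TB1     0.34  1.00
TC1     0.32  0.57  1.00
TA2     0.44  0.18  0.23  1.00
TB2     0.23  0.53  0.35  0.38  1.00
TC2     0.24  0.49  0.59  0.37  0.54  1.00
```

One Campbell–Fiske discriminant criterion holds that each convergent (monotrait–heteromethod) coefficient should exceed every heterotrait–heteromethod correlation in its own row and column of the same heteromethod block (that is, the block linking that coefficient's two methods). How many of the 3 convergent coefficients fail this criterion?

0

Checking each validity diagonal entry against its comparison values:
TA (methods 1·2): 0.44 vs {0.23, 0.18, 0.24, 0.23} → pass.
TB (methods 1·2): 0.53 vs {0.18, 0.23, 0.49, 0.35} → pass.
TC (methods 1·2): 0.59 vs {0.23, 0.24, 0.35, 0.49} → pass.
0 of 3 fail.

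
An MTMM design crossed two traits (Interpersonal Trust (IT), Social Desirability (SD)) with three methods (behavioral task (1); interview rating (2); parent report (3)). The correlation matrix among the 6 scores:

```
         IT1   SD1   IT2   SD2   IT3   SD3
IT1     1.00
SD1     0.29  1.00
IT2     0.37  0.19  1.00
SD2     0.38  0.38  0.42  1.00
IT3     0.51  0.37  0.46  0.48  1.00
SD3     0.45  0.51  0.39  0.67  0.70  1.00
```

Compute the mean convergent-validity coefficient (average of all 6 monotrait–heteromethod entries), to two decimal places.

Convergent values: 0.37, 0.51, 0.46, 0.38, 0.51, 0.67; mean = 2.90/6 = 0.48.

0.48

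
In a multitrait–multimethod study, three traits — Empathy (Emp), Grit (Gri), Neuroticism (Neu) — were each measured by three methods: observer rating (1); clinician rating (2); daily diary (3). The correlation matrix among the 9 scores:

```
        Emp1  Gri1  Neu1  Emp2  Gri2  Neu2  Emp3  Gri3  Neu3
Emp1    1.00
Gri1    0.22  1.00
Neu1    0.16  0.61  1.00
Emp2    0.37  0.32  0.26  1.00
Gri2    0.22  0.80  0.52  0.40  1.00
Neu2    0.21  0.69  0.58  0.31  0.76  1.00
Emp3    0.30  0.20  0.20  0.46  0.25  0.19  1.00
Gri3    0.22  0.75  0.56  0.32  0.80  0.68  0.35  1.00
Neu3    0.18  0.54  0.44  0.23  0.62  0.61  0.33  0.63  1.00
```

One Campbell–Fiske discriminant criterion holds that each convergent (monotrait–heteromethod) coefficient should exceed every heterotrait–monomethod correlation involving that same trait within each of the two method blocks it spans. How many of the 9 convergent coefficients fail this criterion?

Each convergent coefficient versus the relevant comparison correlations:
Emp (methods 1·2): 0.37 vs {0.22, 0.40, 0.16, 0.31} → fail.
Emp (methods 1·3): 0.30 vs {0.22, 0.35, 0.16, 0.33} → fail.
Emp (methods 2·3): 0.46 vs {0.40, 0.35, 0.31, 0.33} → pass.
Gri (methods 1·2): 0.80 vs {0.22, 0.40, 0.61, 0.76} → pass.
Gri (methods 1·3): 0.75 vs {0.22, 0.35, 0.61, 0.63} → pass.
Gri (methods 2·3): 0.80 vs {0.40, 0.35, 0.76, 0.63} → pass.
Neu (methods 1·2): 0.58 vs {0.16, 0.31, 0.61, 0.76} → fail.
Neu (methods 1·3): 0.44 vs {0.16, 0.33, 0.61, 0.63} → fail.
Neu (methods 2·3): 0.61 vs {0.31, 0.33, 0.76, 0.63} → fail.
5 of 9 fail.

5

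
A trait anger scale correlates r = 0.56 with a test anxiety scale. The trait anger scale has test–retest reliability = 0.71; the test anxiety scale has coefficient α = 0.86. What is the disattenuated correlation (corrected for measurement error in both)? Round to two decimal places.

r_true = r_obs / √(r_xx · r_yy) = 0.56 / √(0.71 × 0.86) = 0.56 / √0.6106 = 0.56 / 0.7814 ≈ 0.72.

0.72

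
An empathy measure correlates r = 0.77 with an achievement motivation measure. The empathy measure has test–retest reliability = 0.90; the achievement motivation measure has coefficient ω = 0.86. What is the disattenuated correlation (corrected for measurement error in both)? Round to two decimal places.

r_true = r_obs / √(r_xx · r_yy) = 0.77 / √(0.90 × 0.86) = 0.77 / √0.7740 = 0.77 / 0.8798 ≈ 0.88.

0.88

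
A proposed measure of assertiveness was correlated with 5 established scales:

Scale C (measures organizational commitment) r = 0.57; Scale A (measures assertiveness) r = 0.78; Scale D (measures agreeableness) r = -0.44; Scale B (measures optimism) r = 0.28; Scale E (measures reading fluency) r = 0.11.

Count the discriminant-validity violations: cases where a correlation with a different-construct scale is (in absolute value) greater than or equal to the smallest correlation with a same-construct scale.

Convergent (same construct = assertiveness): Scale A.
Smallest convergent = 0.78. Discriminant |r|: 0.57, 0.44, 0.28, 0.11; count ≥ 0.78 → 0.

0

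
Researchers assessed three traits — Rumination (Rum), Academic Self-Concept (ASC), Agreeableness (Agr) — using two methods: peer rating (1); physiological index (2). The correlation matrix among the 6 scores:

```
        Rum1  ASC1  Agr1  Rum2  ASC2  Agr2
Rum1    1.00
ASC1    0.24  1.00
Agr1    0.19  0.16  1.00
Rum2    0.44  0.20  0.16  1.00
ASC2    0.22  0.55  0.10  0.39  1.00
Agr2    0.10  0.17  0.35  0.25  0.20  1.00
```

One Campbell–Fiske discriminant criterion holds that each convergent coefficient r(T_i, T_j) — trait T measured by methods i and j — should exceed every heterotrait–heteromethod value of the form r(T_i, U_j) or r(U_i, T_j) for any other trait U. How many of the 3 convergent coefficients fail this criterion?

Each convergent coefficient versus the relevant comparison correlations:
Rum (methods 1·2): 0.44 vs {0.22, 0.20, 0.10, 0.16} → pass.
ASC (methods 1·2): 0.55 vs {0.20, 0.22, 0.17, 0.10} → pass.
Agr (methods 1·2): 0.35 vs {0.16, 0.10, 0.10, 0.17} → pass.
0 of 3 fail.

0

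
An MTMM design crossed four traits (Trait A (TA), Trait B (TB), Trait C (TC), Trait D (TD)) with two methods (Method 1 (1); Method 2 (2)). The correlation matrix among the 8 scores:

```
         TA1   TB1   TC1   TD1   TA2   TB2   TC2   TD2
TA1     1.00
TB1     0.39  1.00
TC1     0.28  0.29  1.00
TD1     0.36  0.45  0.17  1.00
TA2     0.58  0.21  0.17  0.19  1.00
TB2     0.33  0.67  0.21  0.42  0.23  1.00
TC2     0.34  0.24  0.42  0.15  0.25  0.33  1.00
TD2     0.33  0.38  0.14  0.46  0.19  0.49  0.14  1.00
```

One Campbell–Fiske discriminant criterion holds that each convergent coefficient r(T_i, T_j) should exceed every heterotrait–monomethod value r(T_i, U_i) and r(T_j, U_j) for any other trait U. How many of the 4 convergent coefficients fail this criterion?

1

Convergent coefficients and their comparison sets:
TA (methods 1·2): 0.58 vs {0.39, 0.23, 0.28, 0.25, 0.36, 0.19} → pass.
TB (methods 1·2): 0.67 vs {0.39, 0.23, 0.29, 0.33, 0.45, 0.49} → pass.
TC (methods 1·2): 0.42 vs {0.28, 0.25, 0.29, 0.33, 0.17, 0.14} → pass.
TD (methods 1·2): 0.46 vs {0.36, 0.19, 0.45, 0.49, 0.17, 0.14} → fail.
1 of 4 fail.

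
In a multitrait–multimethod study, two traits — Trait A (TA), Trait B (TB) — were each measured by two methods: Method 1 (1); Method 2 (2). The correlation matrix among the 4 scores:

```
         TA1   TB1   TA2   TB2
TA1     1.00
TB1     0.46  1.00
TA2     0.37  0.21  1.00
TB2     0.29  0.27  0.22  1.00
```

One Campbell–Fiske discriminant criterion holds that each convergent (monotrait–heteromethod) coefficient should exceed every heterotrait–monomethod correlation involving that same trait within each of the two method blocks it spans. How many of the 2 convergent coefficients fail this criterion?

Checking each validity diagonal entry against its comparison values:
TA (methods 1·2): 0.37 vs {0.46, 0.22} → fail.
TB (methods 1·2): 0.27 vs {0.46, 0.22} → fail.
2 of 2 fail.

2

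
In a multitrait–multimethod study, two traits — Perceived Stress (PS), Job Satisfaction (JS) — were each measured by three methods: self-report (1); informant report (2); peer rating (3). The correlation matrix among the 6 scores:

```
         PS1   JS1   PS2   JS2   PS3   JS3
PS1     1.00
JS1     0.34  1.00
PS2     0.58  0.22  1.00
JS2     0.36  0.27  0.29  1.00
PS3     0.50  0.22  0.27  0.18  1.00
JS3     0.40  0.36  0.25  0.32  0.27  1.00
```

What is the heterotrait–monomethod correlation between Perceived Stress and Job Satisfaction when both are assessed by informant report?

Different traits, same method: r(PS2, JS2) = 0.29.

0.29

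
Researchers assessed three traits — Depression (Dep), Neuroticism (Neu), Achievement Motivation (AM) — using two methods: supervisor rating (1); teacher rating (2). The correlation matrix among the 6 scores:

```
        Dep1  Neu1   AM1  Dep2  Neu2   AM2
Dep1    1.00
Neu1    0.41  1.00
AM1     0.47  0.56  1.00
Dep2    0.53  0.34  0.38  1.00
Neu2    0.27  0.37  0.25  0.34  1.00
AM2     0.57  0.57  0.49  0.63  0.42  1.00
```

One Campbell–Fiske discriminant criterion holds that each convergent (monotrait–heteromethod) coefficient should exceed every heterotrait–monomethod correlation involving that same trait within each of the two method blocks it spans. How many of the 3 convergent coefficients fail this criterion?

Checking each validity diagonal entry against its comparison values:
Dep (methods 1·2): 0.53 vs {0.41, 0.34, 0.47, 0.63} → fail.
Neu (methods 1·2): 0.37 vs {0.41, 0.34, 0.56, 0.42} → fail.
AM (methods 1·2): 0.49 vs {0.47, 0.63, 0.56, 0.42} → fail.
3 of 3 fail.

3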